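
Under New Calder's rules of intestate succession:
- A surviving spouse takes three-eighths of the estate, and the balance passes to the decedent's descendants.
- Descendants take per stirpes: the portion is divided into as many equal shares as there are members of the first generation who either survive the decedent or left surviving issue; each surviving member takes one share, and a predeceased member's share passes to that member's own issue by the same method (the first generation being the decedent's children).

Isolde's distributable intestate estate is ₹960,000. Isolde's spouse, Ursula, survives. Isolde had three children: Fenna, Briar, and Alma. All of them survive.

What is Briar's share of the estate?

Briar receives ₹200,000.

Ursula takes three-eighths of ₹960,000 = ₹360,000. The remaining ₹600,000 passes to the descendants.
The descendants' portion (₹600,000) is divided into 3 shares of ₹200,000: Fenna, Briar, and Alma each take ₹200,000.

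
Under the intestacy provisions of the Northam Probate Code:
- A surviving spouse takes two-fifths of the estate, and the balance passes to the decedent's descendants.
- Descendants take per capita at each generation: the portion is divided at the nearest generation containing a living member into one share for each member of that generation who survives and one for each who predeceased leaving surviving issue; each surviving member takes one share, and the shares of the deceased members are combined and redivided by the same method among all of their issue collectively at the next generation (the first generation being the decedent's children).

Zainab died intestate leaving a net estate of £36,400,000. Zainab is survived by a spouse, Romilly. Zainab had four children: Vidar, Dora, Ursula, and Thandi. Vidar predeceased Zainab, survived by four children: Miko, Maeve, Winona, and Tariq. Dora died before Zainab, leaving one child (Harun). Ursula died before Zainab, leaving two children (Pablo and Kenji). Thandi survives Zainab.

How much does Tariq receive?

Romilly takes two-fifths of £36,400,000 = £14,560,000. The remaining £21,840,000 passes to the descendants.
The descendants' portion (£21,840,000) is divided at the children's generation into 4 shares of £5,460,000. Thandi takes £5,460,000. The 3 shares of the deceased (Vidar, Dora, and Ursula) are combined into a pool of £16,380,000.
That pool (£16,380,000) is divided at the grandchildren's generation equally among Miko, Maeve, Winona, Tariq, Harun, Pablo, and Kenji: £2,340,000 each.

Tariq receives £2,340,000.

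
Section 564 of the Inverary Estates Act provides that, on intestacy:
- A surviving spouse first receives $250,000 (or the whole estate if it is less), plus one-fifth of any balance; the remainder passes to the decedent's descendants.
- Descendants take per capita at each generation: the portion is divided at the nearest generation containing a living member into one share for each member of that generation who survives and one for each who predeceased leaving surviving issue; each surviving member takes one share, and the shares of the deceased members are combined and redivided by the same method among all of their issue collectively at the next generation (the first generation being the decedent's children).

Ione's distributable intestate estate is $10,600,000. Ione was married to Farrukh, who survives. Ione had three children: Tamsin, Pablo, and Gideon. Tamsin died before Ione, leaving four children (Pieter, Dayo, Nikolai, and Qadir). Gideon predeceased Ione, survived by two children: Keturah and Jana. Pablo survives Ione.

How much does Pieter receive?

Farrukh first takes $250,000, leaving a balance of $10,350,000. Farrukh then takes one-fifth of the balance ($2,070,000), for a total of $2,320,000. The remaining $8,280,000 passes to the descendants.
The descendants' portion ($8,280,000) is divided at the children's generation into 3 shares of $2,760,000. Pablo takes $2,760,000. The 2 shares of the deceased (Tamsin and Gideon) are combined into a pool of $5,520,000.
That pool ($5,520,000) is divided at the grandchildren's generation equally among Pieter, Dayo, Nikolai, Qadir, Keturah, and Jana: $920,000 each.

Pieter receives $920,000.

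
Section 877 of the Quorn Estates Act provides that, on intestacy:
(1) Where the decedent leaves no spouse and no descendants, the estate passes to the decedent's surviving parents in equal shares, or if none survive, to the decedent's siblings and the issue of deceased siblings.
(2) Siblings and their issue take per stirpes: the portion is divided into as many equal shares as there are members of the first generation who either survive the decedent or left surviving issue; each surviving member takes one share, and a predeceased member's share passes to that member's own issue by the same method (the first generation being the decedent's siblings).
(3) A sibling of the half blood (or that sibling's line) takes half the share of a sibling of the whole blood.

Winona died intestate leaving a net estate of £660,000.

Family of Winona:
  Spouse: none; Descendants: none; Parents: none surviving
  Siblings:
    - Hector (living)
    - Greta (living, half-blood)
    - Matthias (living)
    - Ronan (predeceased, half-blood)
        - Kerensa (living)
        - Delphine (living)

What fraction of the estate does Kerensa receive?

The entire £660,000 passes to the siblings and their issue.
Counting each half-blood sibling's line as half a unit, there are 3 units in £660,000, so one unit is £220,000. Whole-blood lines (Hector and Matthias) take £220,000 each; half-blood lines (Greta and Ronan) take £110,000 each.
Ronan's share (£110,000) is divided into 2 shares of £55,000: Kerensa and Delphine each take £55,000.

Kerensa receives 1/12 of the estate.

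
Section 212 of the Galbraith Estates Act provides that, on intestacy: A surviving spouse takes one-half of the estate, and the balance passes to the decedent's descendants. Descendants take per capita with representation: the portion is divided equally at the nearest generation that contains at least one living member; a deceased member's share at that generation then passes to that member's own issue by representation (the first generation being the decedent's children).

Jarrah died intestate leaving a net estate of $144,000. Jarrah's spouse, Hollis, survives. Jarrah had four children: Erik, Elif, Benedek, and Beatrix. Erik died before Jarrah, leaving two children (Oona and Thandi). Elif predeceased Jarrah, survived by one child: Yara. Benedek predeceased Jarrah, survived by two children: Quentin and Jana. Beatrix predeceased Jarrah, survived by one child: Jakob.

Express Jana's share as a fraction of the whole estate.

Hollis takes one-half of $144,000 = $72,000. The remaining $72,000 passes to the descendants.
No child survives, so the initial division is made at the grandchildren's generation.
The descendants' portion ($72,000) is divided into 6 shares of $12,000: Oona, Thandi, Yara, Quentin, Jana, and Jakob each take $12,000.

Jana receives 1/12 of the estate.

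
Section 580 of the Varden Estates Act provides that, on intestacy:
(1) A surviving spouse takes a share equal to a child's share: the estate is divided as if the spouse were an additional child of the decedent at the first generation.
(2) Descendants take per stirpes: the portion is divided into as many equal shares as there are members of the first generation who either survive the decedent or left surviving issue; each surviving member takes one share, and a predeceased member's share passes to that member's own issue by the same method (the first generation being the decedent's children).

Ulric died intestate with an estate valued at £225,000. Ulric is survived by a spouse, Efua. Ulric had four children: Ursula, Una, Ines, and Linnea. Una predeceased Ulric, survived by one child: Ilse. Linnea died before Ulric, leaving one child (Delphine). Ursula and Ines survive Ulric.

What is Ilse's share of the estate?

The spouse counts as an additional share at the children's level, so there are 5 primary shares of £45,000. Efua takes one such share (£45,000).
The children's combined portion (£180,000) is divided into 4 shares of £45,000: Ursula and Ines each take £45,000; Una's £45,000 share passes to Una's issue; Linnea's £45,000 share passes to Linnea's issue.
Una's share (£45,000) passes entirely to Ilse.
Linnea's share (£45,000) passes entirely to Delphine.

Ilse receives £45,000.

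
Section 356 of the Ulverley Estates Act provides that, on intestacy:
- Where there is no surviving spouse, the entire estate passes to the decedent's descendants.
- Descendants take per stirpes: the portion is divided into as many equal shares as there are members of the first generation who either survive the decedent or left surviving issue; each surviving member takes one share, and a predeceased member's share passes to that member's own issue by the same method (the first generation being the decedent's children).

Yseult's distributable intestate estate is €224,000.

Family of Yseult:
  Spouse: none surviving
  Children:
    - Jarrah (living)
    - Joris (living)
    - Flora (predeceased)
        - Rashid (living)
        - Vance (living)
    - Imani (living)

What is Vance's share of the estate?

Vance receives €28,000.

The entire €224,000 passes to the descendants.
That amount (€224,000) is divided into 4 shares of €56,000: Jarrah, Joris, and Imani each take €56,000; Flora's €56,000 share passes to Flora's issue.
Flora's share (€56,000) is divided into 2 shares of €28,000: Rashid and Vance each take €28,000.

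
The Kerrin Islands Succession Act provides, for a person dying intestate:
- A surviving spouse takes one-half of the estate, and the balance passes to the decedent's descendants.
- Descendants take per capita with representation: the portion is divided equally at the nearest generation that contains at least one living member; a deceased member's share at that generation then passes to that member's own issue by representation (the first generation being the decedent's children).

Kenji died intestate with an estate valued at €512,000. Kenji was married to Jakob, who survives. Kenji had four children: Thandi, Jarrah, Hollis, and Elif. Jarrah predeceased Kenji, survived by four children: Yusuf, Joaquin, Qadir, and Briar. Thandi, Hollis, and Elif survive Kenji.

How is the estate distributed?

Jakob takes one-half of €512,000 = €256,000. The remaining €256,000 passes to the descendants.
The descendants' portion (€256,000) is divided into 4 shares of €64,000: Thandi, Hollis, and Elif each take €64,000; Jarrah's €64,000 share passes to Jarrah's issue.
Jarrah's share (€64,000) is divided into 4 shares of €16,000: Yusuf, Joaquin, Qadir, and Briar each take €16,000.

Jakob: €256,000; Thandi: €64,000; Yusuf: €16,000; Joaquin: €16,000; Qadir: €16,000; Briar: €16,000; Hollis: €64,000; Elif: €64,000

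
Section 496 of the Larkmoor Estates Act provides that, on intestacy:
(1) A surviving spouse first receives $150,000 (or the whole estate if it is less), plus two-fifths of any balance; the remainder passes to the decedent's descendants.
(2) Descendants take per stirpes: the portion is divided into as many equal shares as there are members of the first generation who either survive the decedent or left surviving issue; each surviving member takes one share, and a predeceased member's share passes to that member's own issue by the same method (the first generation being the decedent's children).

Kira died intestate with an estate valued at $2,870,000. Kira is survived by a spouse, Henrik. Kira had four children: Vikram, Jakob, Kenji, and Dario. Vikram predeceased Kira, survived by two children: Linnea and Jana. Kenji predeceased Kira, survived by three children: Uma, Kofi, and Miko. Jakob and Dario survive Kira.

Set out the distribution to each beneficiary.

Henrik: $1,238,000; Linnea: $204,000; Jana: $204,000; Jakob: $408,000; Uma: $136,000; Kofi: $136,000; Miko: $136,000; Dario: $408,000

Henrik first takes $150,000, leaving a balance of $2,720,000. Henrik then takes two-fifths of the balance ($1,088,000), for a total of $1,238,000. The remaining $1,632,000 passes to the descendants.
The descendants' portion ($1,632,000) is divided into 4 shares of $408,000: Jakob and Dario each take $408,000; Vikram's $408,000 share passes to Vikram's issue; Kenji's $408,000 share passes to Kenji's issue.
Vikram's share ($408,000) is divided into 2 shares of $204,000: Linnea and Jana each take $204,000.
Kenji's share ($408,000) is divided into 3 shares of $136,000: Uma, Kofi, and Miko each take $136,000.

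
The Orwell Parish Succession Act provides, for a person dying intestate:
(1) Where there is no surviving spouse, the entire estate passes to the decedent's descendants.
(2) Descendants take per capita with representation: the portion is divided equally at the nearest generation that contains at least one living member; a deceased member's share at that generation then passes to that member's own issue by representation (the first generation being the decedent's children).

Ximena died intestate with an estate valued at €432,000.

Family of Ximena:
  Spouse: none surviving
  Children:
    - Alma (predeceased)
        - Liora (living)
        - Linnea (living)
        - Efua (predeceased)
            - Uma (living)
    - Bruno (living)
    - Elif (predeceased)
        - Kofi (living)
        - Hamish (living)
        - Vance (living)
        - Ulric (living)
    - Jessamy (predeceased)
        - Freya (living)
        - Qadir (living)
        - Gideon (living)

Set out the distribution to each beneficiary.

The entire €432,000 passes to the descendants.
That amount (€432,000) is divided into 4 shares of €108,000: Bruno takes €108,000; Alma's €108,000 share passes to Alma's issue; Elif's €108,000 share passes to Elif's issue; Jessamy's €108,000 share passes to Jessamy's issue.
Alma's share (€108,000) is divided into 3 shares of €36,000: Liora and Linnea each take €36,000; Efua's €36,000 share passes to Efua's issue.
Efua's share (€36,000) passes entirely to Uma.
Elif's share (€108,000) is divided into 4 shares of €27,000: Kofi, Hamish, Vance, and Ulric each take €27,000.
Jessamy's share (€108,000) is divided into 3 shares of €36,000: Freya, Qadir, and Gideon each take €36,000.

Liora: €36,000; Linnea: €36,000; Uma: €36,000; Bruno: €108,000; Kofi: €27,000; Hamish: €27,000; Vance: €27,000; Ulric: €27,000; Freya: €36,000; Qadir: €36,000; Gideon: €36,000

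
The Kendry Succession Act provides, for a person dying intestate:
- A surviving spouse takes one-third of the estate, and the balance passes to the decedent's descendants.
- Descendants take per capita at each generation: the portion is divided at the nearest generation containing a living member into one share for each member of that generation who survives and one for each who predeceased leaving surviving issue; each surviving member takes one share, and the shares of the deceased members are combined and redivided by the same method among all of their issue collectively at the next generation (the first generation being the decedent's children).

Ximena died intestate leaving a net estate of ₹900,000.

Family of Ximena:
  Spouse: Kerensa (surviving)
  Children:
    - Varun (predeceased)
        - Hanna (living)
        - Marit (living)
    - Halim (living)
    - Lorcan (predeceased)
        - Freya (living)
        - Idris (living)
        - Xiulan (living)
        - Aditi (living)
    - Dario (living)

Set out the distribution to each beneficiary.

Kerensa takes one-third of ₹900,000 = ₹300,000. The remaining ₹600,000 passes to the descendants.
The descendants' portion (₹600,000) is divided at the children's generation into 4 shares of ₹150,000. Halim and Dario each take ₹150,000. The 2 shares of the deceased (Varun and Lorcan) are combined into a pool of ₹300,000.
That pool (₹300,000) is divided at the grandchildren's generation equally among Hanna, Marit, Freya, Idris, Xiulan, and Aditi: ₹50,000 each.

Kerensa: ₹300,000; Hanna: ₹50,000; Marit: ₹50,000; Halim: ₹150,000; Freya: ₹50,000; Idris: ₹50,000; Xiulan: ₹50,000; Aditi: ₹50,000; Dario: ₹150,000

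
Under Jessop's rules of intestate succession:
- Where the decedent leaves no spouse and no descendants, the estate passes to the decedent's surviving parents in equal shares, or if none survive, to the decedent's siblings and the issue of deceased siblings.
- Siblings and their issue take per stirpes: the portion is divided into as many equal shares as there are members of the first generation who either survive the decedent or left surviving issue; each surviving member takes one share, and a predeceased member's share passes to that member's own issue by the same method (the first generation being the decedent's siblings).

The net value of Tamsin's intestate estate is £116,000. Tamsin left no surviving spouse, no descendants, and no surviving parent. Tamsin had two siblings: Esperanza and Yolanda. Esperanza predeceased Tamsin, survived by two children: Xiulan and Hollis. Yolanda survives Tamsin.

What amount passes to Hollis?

The entire £116,000 passes to the siblings and their issue.
That amount (£116,000) is divided into 2 shares of £58,000: Yolanda takes £58,000; Esperanza's £58,000 share passes to Esperanza's issue.
Esperanza's share (£58,000) is divided into 2 shares of £29,000: Xiulan and Hollis each take £29,000.

Hollis receives £29,000.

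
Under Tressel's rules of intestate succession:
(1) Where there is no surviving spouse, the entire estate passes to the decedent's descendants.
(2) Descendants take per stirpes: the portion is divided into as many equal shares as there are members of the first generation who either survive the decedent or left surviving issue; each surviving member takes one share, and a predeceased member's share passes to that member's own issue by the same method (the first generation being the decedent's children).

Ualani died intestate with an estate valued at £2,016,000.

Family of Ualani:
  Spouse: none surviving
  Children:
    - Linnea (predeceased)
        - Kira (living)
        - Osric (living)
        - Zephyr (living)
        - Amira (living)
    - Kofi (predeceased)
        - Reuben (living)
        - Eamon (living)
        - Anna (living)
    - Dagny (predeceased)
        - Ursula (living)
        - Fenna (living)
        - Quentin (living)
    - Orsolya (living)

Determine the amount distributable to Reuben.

The entire £2,016,000 passes to the descendants.
That amount (£2,016,000) is divided into 4 shares of £504,000: Orsolya takes £504,000; Linnea's £504,000 share passes to Linnea's issue; Kofi's £504,000 share passes to Kofi's issue; Dagny's £504,000 share passes to Dagny's issue.
Linnea's share (£504,000) is divided into 4 shares of £126,000: Kira, Osric, Zephyr, and Amira each take £126,000.
Kofi's share (£504,000) is divided into 3 shares of £168,000: Reuben, Eamon, and Anna each take £168,000.
Dagny's share (£504,000) is divided into 3 shares of £168,000: Ursula, Fenna, and Quentin each take £168,000.

Reuben receives £168,000.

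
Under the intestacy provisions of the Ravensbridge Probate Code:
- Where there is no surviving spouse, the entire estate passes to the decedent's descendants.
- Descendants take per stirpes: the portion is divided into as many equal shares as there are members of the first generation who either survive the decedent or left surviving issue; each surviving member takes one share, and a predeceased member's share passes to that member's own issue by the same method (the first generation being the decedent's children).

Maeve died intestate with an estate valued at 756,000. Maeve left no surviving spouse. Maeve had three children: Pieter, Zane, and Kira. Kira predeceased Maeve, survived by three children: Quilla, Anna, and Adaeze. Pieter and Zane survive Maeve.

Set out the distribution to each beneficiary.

Pieter: 252,000; Zane: 252,000; Quilla: 84,000; Anna: 84,000; Adaeze: 84,000

The entire 756,000 passes to the descendants.
That amount (756,000) is divided into 3 shares of 252,000: Pieter and Zane each take 252,000; Kira's 252,000 share passes to Kira's issue.
Kira's share (252,000) is divided into 3 shares of 84,000: Quilla, Anna, and Adaeze each take 84,000.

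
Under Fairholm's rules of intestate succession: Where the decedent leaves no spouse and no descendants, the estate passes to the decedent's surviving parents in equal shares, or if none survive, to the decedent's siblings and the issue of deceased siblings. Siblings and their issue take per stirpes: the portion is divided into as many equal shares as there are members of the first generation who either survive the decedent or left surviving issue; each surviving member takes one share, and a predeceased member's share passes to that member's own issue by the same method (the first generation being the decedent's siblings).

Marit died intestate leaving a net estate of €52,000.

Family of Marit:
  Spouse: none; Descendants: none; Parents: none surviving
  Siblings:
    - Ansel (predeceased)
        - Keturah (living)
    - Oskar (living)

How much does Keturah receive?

Keturah receives €26,000.

The entire €52,000 passes to the siblings and their issue.
That amount (€52,000) is divided into 2 shares of €26,000: Oskar takes €26,000; Ansel's €26,000 share passes to Ansel's issue.
Ansel's share (€26,000) passes entirely to Keturah.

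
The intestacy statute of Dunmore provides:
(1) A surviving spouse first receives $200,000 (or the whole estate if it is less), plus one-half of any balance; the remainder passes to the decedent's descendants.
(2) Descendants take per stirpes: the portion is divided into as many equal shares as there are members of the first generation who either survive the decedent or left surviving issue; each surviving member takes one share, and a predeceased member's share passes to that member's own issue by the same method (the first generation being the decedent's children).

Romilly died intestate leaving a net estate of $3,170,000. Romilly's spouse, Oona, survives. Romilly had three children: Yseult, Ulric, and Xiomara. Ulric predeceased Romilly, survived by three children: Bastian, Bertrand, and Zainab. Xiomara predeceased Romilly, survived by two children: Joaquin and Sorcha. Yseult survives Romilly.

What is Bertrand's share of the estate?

Oona first takes $200,000, leaving a balance of $2,970,000. Oona then takes one-half of the balance ($1,485,000), for a total of $1,685,000. The remaining $1,485,000 passes to the descendants.
The descendants' portion ($1,485,000) is divided into 3 shares of $495,000: Yseult takes $495,000; Ulric's $495,000 share passes to Ulric's issue; Xiomara's $495,000 share passes to Xiomara's issue.
Ulric's share ($495,000) is divided into 3 shares of $165,000: Bastian, Bertrand, and Zainab each take $165,000.
Xiomara's share ($495,000) is divided into 2 shares of $247,500: Joaquin and Sorcha each take $247,500.

Bertrand receives $165,000.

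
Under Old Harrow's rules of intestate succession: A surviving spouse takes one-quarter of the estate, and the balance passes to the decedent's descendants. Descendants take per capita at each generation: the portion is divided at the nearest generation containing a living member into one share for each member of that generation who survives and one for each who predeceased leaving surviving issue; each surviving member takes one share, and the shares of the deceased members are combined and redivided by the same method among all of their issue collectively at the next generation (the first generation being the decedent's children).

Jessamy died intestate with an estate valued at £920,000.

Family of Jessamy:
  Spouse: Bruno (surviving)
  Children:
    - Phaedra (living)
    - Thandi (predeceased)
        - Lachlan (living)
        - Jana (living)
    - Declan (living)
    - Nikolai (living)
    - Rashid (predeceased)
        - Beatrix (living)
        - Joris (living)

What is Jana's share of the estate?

Bruno takes one-quarter of £920,000 = £230,000. The remaining £690,000 passes to the descendants.
The descendants' portion (£690,000) is divided at the children's generation into 5 shares of £138,000. Phaedra, Declan, and Nikolai each take £138,000. The 2 shares of the deceased (Thandi and Rashid) are combined into a pool of £276,000.
That pool (£276,000) is divided at the grandchildren's generation equally among Lachlan, Jana, Beatrix, and Joris: £69,000 each.

Jana receives £69,000.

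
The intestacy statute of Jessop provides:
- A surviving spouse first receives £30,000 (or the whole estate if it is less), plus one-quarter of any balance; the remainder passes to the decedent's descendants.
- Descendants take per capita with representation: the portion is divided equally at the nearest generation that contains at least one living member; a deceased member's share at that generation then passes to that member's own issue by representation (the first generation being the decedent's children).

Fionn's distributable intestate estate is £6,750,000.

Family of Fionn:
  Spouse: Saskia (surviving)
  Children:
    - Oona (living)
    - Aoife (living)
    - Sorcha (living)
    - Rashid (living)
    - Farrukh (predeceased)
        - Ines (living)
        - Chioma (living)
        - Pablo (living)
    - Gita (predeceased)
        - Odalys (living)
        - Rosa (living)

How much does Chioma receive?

Chioma receives £280,000.

Saskia first takes £30,000, leaving a balance of £6,720,000. Saskia then takes one-quarter of the balance (£1,680,000), for a total of £1,710,000. The remaining £5,040,000 passes to the descendants.
The descendants' portion (£5,040,000) is divided into 6 shares of £840,000: Oona, Aoife, Sorcha, and Rashid each take £840,000; Farrukh's £840,000 share passes to Farrukh's issue; Gita's £840,000 share passes to Gita's issue.
Farrukh's share (£840,000) is divided into 3 shares of £280,000: Ines, Chioma, and Pablo each take £280,000.
Gita's share (£840,000) is divided into 2 shares of £420,000: Odalys and Rosa each take £420,000.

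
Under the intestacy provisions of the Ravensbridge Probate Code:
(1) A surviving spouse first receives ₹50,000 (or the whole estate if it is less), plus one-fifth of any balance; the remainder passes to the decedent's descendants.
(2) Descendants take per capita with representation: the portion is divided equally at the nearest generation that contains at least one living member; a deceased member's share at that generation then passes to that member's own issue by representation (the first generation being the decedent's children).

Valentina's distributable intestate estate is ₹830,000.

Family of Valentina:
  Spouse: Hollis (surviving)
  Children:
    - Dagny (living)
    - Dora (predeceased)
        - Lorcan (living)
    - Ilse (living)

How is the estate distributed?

Hollis: ₹206,000; Dagny: ₹208,000; Lorcan: ₹208,000; Ilse: ₹208,000

Hollis first takes ₹50,000, leaving a balance of ₹780,000. Hollis then takes one-fifth of the balance (₹156,000), for a total of ₹206,000. The remaining ₹624,000 passes to the descendants.
The descendants' portion (₹624,000) is divided into 3 shares of ₹208,000: Dagny and Ilse each take ₹208,000; Dora's ₹208,000 share passes to Dora's issue.
Dora's share (₹208,000) passes entirely to Lorcan.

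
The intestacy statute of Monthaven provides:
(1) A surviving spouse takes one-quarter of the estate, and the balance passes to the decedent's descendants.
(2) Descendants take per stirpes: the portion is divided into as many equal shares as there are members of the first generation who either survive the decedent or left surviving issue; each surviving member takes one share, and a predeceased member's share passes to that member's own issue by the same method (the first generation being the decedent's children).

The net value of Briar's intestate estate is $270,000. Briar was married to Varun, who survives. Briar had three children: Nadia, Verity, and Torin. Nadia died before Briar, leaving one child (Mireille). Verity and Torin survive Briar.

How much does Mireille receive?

Mireille receives $67,500.

Varun takes one-quarter of $270,000 = $67,500. The remaining $202,500 passes to the descendants.
The descendants' portion ($202,500) is divided into 3 shares of $67,500: Verity and Torin each take $67,500; Nadia's $67,500 share passes to Nadia's issue.
Nadia's share ($67,500) passes entirely to Mireille.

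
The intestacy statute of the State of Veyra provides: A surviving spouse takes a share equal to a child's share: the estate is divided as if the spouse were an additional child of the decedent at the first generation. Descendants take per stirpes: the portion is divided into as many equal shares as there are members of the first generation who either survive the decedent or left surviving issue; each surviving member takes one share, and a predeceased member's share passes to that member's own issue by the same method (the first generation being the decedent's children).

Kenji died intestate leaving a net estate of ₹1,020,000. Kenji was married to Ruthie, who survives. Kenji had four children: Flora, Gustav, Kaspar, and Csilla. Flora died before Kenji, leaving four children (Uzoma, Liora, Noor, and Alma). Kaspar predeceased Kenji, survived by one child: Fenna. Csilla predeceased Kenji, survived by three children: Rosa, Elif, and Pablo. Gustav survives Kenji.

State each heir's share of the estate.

The spouse counts as an additional share at the children's level, so there are 5 primary shares of ₹204,000. Ruthie takes one such share (₹204,000).
The children's combined portion (₹816,000) is divided into 4 shares of ₹204,000: Gustav takes ₹204,000; Flora's ₹204,000 share passes to Flora's issue; Kaspar's ₹204,000 share passes to Kaspar's issue; Csilla's ₹204,000 share passes to Csilla's issue.
Flora's share (₹204,000) is divided into 4 shares of ₹51,000: Uzoma, Liora, Noor, and Alma each take ₹51,000.
Kaspar's share (₹204,000) passes entirely to Fenna.
Csilla's share (₹204,000) is divided into 3 shares of ₹68,000: Rosa, Elif, and Pablo each take ₹68,000.

Ruthie: ₹204,000; Uzoma: ₹51,000; Liora: ₹51,000; Noor: ₹51,000; Alma: ₹51,000; Gustav: ₹204,000; Fenna: ₹204,000; Rosa: ₹68,000; Elif: ₹68,000; Pablo: ₹68,000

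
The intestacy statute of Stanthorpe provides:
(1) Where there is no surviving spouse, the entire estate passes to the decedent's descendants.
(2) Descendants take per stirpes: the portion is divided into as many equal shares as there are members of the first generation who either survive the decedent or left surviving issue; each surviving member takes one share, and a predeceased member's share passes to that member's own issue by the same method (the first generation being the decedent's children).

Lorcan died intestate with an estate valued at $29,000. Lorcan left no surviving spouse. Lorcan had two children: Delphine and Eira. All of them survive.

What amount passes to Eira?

Eira receives $14,500.

The entire $29,000 passes to the descendants.
That amount ($29,000) is divided into 2 shares of $14,500: Delphine and Eira each take $14,500.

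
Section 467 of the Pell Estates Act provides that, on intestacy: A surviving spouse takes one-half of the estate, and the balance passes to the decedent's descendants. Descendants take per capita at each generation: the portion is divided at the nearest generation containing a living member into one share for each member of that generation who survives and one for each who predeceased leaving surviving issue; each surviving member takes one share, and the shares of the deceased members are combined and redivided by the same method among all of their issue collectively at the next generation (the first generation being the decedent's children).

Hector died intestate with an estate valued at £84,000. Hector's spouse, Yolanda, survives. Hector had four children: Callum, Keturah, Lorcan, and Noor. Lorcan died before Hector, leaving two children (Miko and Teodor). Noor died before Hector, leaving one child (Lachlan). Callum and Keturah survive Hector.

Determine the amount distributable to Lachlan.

Yolanda takes one-half of £84,000 = £42,000. The remaining £42,000 passes to the descendants.
The descendants' portion (£42,000) is divided at the children's generation into 4 shares of £10,500. Callum and Keturah each take £10,500. The 2 shares of the deceased (Lorcan and Noor) are combined into a pool of £21,000.
That pool (£21,000) is divided at the grandchildren's generation equally among Miko, Teodor, and Lachlan: £7,000 each.

Lachlan receives £7,000.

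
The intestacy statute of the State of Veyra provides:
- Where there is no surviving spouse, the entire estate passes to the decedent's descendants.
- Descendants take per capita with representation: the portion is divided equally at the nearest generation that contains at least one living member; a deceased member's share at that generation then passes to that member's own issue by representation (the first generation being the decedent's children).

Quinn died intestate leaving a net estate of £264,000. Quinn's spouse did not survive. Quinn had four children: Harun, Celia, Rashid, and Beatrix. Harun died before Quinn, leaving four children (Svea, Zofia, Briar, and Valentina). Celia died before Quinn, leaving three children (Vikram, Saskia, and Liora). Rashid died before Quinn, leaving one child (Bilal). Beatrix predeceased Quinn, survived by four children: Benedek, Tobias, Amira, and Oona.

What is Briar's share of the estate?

The entire £264,000 passes to the descendants.
No child survives, so the initial division is made at the grandchildren's generation.
That amount (£264,000) is divided into 12 shares of £22,000: Svea, Zofia, Briar, Valentina, Vikram, Saskia, Liora, Bilal, Benedek, Tobias, Amira, and Oona each take £22,000.

Briar receives £22,000.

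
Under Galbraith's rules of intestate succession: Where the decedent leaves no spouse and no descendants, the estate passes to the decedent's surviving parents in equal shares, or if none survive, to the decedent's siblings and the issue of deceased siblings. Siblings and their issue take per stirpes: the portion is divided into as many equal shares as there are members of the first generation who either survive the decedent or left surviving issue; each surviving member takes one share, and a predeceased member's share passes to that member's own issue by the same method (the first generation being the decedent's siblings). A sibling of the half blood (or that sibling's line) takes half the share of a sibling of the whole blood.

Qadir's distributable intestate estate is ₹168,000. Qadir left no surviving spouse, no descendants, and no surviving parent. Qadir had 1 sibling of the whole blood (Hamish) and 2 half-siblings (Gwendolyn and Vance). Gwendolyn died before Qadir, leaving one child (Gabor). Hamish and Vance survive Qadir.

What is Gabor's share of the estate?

Gabor receives ₹42,000.

The entire ₹168,000 passes to the siblings and their issue.
Counting each half-blood sibling's line as half a unit, there are 2 units in ₹168,000, so one unit is ₹84,000. Whole-blood lines (Hamish) take ₹84,000 each; half-blood lines (Gwendolyn and Vance) take ₹42,000 each.
Gwendolyn's share (₹42,000) passes entirely to Gabor.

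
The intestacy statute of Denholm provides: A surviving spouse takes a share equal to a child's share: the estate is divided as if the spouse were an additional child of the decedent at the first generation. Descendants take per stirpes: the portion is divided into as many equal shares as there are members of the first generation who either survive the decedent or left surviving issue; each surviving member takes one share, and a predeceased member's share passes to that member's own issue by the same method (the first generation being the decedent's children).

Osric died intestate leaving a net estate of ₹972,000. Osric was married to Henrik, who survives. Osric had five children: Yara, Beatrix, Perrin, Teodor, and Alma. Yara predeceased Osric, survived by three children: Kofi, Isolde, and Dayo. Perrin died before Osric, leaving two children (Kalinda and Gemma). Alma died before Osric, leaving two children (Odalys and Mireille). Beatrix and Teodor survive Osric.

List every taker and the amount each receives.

The spouse counts as an additional share at the children's level, so there are 6 primary shares of ₹162,000. Henrik takes one such share (₹162,000).
The children's combined portion (₹810,000) is divided into 5 shares of ₹162,000: Beatrix and Teodor each take ₹162,000; Yara's ₹162,000 share passes to Yara's issue; Perrin's ₹162,000 share passes to Perrin's issue; Alma's ₹162,000 share passes to Alma's issue.
Yara's share (₹162,000) is divided into 3 shares of ₹54,000: Kofi, Isolde, and Dayo each take ₹54,000.
Perrin's share (₹162,000) is divided into 2 shares of ₹81,000: Kalinda and Gemma each take ₹81,000.
Alma's share (₹162,000) is divided into 2 shares of ₹81,000: Odalys and Mireille each take ₹81,000.

Henrik: ₹162,000; Kofi: ₹54,000; Isolde: ₹54,000; Dayo: ₹54,000; Beatrix: ₹162,000; Kalinda: ₹81,000; Gemma: ₹81,000; Teodor: ₹162,000; Odalys: ₹81,000; Mireille: ₹81,000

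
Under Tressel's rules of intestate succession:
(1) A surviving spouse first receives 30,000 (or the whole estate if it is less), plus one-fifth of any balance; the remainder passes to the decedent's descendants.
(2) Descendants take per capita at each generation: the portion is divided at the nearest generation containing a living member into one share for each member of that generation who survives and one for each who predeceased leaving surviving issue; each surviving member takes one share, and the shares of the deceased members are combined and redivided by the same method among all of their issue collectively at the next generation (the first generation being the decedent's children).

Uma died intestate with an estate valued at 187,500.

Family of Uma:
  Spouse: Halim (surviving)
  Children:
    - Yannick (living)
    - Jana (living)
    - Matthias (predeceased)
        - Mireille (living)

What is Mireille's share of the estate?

Halim first takes 30,000, leaving a balance of 157,500. Halim then takes one-fifth of the balance (31,500), for a total of 61,500. The remaining 126,000 passes to the descendants.
The descendants' portion (126,000) is divided at the children's generation into 3 shares of 42,000. Yannick and Jana each take 42,000. The remaining share for the deceased Matthias (42,000) is carried to the next generation.
That pool (42,000) passes entirely to Mireille, the sole taker at the grandchildren's generation.

Mireille receives 42,000.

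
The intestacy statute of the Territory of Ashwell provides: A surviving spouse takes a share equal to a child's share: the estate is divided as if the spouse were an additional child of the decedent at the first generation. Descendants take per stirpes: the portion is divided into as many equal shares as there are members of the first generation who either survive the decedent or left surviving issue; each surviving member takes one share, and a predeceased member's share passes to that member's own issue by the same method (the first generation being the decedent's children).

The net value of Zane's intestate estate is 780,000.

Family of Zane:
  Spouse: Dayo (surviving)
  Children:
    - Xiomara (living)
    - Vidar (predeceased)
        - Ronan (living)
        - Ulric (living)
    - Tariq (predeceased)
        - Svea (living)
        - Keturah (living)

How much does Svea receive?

The spouse counts as an additional share at the children's level, so there are 4 primary shares of 195,000. Dayo takes one such share (195,000).
The children's combined portion (585,000) is divided into 3 shares of 195,000: Xiomara takes 195,000; Vidar's 195,000 share passes to Vidar's issue; Tariq's 195,000 share passes to Tariq's issue.
Vidar's share (195,000) is divided into 2 shares of 97,500: Ronan and Ulric each take 97,500.
Tariq's share (195,000) is divided into 2 shares of 97,500: Svea and Keturah each take 97,500.

Svea receives 97,500.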